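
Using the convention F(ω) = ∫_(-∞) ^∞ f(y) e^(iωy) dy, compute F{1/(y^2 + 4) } pi*exp(-2*Abs(ω) ) /2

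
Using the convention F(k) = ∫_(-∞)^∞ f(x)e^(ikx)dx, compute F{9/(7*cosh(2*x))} 9*pi/(14*cosh(pi*k/4))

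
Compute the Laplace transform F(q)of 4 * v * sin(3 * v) 24 * q/(q^2 + 9)^2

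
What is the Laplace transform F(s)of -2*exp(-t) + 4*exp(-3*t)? 4/(s + 3)-2/(s + 1)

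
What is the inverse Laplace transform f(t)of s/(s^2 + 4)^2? t*sin(2*t)/4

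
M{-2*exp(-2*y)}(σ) -2^(1 - σ)*gamma(σ)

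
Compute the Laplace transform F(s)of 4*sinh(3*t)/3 4/(s^2 - 9)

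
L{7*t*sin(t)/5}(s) 14*s/(5*(s^2 + 1)^2)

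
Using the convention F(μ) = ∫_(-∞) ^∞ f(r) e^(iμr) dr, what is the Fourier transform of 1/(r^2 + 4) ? pi*exp(-2*Abs(μ) ) /2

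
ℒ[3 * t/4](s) 3/(4 * s^2)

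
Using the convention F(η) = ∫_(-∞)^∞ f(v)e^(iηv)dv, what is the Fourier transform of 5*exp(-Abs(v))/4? 5/(2*(η^2 + 1))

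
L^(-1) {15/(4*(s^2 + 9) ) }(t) 5*sin(3*t) /4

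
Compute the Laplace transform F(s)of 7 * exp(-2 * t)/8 7/(8 * (s + 2))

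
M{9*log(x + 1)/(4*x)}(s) -9*pi*csc(pi*s)/(4*s - 4)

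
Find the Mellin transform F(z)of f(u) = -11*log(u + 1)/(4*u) 11*pi*csc(pi*z)/(4*(z - 1))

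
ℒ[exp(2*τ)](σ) 1/(σ - 2)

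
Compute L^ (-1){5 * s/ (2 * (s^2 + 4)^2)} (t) 5 * t * sin (2 * t)/8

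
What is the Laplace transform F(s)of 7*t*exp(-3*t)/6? 7/(6*(s + 3)^2)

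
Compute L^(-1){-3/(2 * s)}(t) -3/2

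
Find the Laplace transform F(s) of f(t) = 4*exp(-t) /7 4/(7*(s + 1) ) 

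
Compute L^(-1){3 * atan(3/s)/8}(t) 3 * sin(3 * t)/(8 * t)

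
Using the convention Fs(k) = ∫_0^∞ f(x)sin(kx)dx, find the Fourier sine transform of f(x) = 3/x 3 * pi/2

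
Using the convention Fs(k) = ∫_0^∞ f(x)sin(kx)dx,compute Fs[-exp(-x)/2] -k/(2*k^2 + 2)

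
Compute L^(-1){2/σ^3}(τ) τ^2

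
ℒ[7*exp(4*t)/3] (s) 7/(3*(s - 4))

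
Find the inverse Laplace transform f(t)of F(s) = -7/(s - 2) -7*exp(2*t)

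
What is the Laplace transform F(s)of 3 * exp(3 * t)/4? 3/(4 * (s - 3))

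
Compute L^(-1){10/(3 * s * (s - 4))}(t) 5 * exp(2 * t) * sinh(2 * t)/3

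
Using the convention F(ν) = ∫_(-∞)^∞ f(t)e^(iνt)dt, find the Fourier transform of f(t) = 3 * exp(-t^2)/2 3 * sqrt(pi) * exp(-ν^2/4)/2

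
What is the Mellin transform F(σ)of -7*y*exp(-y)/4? -7*gamma(σ + 1)/4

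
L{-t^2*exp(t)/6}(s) -1/(3*(s - 1)^3)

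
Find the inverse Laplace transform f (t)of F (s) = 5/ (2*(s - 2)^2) 5*t*exp (2*t)/2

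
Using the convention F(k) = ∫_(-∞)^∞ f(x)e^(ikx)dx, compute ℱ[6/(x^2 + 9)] 2*pi*exp(-3*Abs(k))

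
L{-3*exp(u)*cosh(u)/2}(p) 3*(1 - p)/(2*p*(p - 2))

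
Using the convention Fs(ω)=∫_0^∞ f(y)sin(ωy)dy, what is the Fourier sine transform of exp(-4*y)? ω/(ω^2 + 16)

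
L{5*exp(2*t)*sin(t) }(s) 5/((s - 2) ^2 + 1) 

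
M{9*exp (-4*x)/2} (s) 9*gamma (s)/ (2*2^ (2*s))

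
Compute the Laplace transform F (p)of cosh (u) p/ (p^2 - 1)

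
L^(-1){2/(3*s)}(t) 2/3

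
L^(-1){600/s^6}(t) 5*t^5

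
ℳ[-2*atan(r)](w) pi*sec(pi*w/2)/w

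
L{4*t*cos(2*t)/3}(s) 4*(s^2-4)/(3*(s^2 + 4)^2)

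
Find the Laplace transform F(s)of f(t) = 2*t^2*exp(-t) 4/(s+1)^3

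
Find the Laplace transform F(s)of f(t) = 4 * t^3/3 8/s^4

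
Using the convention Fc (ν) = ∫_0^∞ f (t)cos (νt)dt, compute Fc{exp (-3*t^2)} sqrt (3)*sqrt (pi)*exp (-ν^2/12)/6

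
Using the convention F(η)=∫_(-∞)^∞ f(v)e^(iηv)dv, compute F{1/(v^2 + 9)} pi*exp(-3*Abs(η))/3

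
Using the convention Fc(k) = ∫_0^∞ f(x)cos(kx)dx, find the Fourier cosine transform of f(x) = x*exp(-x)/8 (1 - k^2)/(8*(k^2 + 1)^2)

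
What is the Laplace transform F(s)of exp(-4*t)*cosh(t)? (s + 4)/((s + 4)^2 - 1)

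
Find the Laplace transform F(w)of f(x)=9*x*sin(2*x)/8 9*w/(2*(w^2 + 4)^2)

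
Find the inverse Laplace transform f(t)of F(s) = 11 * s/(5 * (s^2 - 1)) 11 * cosh(t)/5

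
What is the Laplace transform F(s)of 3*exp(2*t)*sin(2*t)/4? 3/(2*((s - 2)^2 + 4))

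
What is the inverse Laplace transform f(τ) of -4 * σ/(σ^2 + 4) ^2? -τ * sin(2 * τ) 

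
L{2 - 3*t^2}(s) 2/s - 6/s^3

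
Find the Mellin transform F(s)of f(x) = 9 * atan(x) -9 * pi * sec(pi * s/2)/(2 * s)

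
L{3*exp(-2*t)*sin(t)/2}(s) 3/(2*((s + 2)^2 + 1))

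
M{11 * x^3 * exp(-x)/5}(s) 11 * gamma(s + 3)/5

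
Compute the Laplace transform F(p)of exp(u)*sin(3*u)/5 3/(5*((p - 1)^2 + 9))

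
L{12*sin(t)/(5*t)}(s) 12*atan(1/s)/5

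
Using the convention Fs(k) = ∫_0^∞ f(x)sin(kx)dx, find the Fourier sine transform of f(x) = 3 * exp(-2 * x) 3 * k/(k^2 + 4)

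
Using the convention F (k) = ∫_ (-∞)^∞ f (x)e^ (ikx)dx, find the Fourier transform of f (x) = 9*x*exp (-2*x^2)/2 9*sqrt (2)*I*sqrt (pi)*k*exp (-k^2/8)/16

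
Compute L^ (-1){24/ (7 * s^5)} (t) t^4/7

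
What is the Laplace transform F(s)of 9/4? 9/(4*s)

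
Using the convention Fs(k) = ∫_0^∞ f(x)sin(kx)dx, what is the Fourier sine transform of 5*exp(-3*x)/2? 5*k/(2*(k^2 + 9))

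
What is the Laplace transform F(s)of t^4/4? 6/s^5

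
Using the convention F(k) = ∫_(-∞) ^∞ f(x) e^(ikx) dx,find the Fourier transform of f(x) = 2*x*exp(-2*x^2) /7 sqrt(2)*I*sqrt(pi)*k*exp(-k^2/8) /28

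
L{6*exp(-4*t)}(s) 6/(s + 4)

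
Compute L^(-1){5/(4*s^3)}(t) 5*t^2/8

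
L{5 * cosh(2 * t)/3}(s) 5 * s/(3 * (s^2 - 4))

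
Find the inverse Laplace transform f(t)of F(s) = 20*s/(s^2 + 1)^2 10*t*sin(t)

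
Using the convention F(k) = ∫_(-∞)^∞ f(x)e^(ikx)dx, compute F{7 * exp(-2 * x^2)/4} 7 * sqrt(2) * sqrt(pi) * exp(-k^2/8)/8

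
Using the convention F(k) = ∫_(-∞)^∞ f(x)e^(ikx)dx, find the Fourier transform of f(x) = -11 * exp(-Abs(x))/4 -11/(2 * k^2 + 2)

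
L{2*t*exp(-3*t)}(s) 2/(s + 3)^2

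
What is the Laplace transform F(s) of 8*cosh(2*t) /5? 8*s/(5*(s^2 - 4) ) 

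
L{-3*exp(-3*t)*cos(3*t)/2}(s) 3*(-s - 3)/(2*((s + 3)^2 + 9))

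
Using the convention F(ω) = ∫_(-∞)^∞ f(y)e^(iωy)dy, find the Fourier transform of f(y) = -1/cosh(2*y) -pi/(2*cosh(pi*ω/4))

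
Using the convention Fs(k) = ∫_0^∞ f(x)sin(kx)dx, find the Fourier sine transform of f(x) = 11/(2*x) 11*pi/4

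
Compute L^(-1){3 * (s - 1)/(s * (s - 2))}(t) 3 * exp(t) * cosh(t)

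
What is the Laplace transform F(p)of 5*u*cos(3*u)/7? 5*(p^2 - 9)/(7*(p^2 + 9)^2)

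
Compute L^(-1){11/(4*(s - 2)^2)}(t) 11*t*exp(2*t)/4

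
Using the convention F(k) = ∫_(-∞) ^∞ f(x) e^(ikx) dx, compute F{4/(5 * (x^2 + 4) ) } 2 * pi * exp(-2 * Abs(k) ) /5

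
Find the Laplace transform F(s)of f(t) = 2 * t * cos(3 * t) 2 * (s^2-9)/(s^2 + 9)^2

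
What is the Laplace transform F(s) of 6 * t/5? 6/(5 * s^2) 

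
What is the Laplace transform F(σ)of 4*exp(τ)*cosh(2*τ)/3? 4*(σ - 1)/(3*((σ - 1)^2 - 4))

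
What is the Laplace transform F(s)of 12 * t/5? 12/(5 * s^2)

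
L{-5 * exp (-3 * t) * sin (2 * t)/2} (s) -5/ ( (s + 3)^2 + 4)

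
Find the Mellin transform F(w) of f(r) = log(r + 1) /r -pi*csc(pi*w) /(w - 1) 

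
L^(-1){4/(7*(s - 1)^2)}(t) 4*t*exp(t)/7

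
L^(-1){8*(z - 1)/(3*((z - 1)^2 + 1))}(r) 8*exp(r)*cos(r)/3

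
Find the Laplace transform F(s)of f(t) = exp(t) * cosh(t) (s - 1)/(s * (s - 2))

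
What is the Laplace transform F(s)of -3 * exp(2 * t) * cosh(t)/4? 3 * (2 - s)/(4 * ((s - 2)^2-1))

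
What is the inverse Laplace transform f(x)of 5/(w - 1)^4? 5*x^3*exp(x)/6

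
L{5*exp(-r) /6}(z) 5/(6*(z+1) ) 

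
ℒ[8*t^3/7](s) 48/(7*s^4)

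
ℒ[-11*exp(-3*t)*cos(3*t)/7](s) 11*(-s - 3)/(7*((s+3)^2+9))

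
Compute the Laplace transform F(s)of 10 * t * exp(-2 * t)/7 10/(7 * (s+2)^2)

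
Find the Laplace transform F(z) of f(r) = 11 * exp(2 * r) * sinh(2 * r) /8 11/(4 * z * (z - 4) ) 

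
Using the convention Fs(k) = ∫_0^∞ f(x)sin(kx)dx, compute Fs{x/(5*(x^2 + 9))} pi*exp(-3*k)/10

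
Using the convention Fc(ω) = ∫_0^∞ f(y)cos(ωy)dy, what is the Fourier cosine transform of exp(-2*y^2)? sqrt(2)*sqrt(pi)*exp(-ω^2/8)/4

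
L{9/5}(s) 9/(5*s)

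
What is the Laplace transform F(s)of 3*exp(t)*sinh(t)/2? 3/(2*s*(s - 2))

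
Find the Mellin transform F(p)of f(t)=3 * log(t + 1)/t -3 * pi * csc(pi * p)/(p - 1)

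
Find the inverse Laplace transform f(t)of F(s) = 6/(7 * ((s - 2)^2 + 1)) 6 * exp(2 * t) * sin(t)/7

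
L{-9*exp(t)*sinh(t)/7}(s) -9/(7*s*(s - 2))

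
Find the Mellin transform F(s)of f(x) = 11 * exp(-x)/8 11 * gamma(s)/8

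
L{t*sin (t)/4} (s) s/ (2*(s^2 + 1)^2)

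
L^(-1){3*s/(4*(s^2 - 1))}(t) 3*cosh(t)/4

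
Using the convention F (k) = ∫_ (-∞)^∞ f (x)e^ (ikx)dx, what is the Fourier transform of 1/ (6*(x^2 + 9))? pi*exp (-3*Abs (k))/18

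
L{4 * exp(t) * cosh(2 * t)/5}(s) 4 * (s - 1)/(5 * ((s - 1)^2 - 4))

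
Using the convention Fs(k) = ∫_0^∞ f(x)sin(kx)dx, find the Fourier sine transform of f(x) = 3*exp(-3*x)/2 3*k/(2*(k^2 + 9))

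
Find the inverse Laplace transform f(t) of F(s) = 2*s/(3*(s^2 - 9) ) 2*cosh(3*t) /3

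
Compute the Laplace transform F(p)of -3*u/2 -3/(2*p^2)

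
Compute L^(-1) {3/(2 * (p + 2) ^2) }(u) 3 * u * exp(-2 * u) /2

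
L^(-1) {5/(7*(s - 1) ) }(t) 5*exp(t) /7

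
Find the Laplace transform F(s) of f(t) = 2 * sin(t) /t 2 * atan(1/s) 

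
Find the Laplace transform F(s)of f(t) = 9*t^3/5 54/(5*s^4)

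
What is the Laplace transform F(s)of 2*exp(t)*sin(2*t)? 4/((s - 1)^2 + 4)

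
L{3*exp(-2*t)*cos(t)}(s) 3*(s+2)/((s+2)^2+1)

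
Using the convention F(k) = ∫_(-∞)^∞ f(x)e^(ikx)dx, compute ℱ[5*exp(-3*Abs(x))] 30/(k^2 + 9)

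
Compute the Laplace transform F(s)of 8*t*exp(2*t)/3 8/(3*(s - 2)^2)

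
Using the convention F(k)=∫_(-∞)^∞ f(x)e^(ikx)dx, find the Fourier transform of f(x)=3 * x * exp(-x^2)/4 3 * I * sqrt(pi) * k * exp(-k^2/4)/8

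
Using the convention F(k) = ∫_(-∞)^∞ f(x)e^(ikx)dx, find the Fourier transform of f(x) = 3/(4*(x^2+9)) pi*exp(-3*Abs(k))/4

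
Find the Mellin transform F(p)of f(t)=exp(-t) gamma(p)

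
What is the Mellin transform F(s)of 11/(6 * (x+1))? 11 * pi * csc(pi * s)/6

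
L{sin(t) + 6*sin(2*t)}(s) 12/(s^2 + 4) + 1/(s^2 + 1)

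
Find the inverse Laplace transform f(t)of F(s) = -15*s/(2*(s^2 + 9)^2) -5*t*sin(3*t)/4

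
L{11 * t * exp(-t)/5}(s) 11/(5 * (s + 1)^2)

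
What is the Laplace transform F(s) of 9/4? 9/(4*s) 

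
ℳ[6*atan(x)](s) -3*pi*sec(pi*s/2)/s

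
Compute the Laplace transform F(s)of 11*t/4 11/(4*s^2)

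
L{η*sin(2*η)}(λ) 4*λ/(λ^2 + 4)^2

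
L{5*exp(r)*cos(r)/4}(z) 5*(z - 1)/(4*((z - 1)^2 + 1))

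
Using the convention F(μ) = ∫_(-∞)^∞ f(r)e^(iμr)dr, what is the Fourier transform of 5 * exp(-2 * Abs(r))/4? 5/(μ^2 + 4)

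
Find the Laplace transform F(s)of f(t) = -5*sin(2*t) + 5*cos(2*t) 5*s/(s^2 + 4) - 10/(s^2 + 4)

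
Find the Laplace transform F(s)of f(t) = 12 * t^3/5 72/(5 * s^4)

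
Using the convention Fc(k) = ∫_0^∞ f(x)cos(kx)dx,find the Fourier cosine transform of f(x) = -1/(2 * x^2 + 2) -pi * exp(-k)/4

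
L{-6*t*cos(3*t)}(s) 6*(9 - s^2)/(s^2 + 9)^2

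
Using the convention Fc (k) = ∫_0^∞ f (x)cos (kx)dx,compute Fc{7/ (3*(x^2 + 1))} 7*pi*exp (-k)/6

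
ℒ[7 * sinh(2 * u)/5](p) 14/(5 * (p^2 - 4))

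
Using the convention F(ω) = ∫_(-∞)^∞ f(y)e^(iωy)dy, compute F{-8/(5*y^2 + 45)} -8*pi*exp(-3*Abs(ω))/15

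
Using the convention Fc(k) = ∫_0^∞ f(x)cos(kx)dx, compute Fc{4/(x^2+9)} 2 * pi * exp(-3 * k)/3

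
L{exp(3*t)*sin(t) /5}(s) 1/(5*((s - 3) ^2 + 1) ) 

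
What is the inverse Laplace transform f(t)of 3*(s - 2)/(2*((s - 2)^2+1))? 3*exp(2*t)*cos(t)/2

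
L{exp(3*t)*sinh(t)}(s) 1/((s - 3)^2 - 1)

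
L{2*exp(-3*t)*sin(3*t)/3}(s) 2/((s + 3)^2 + 9)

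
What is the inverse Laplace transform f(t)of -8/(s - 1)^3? -4 * t^2 * exp(t)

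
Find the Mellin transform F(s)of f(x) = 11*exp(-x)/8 11*gamma(s)/8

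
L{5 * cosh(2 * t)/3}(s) 5 * s/(3 * (s^2-4))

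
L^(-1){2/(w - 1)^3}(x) x^2*exp(x)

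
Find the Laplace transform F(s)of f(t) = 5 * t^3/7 30/(7 * s^4)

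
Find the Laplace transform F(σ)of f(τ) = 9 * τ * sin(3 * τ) 54 * σ/(σ^2 + 9)^2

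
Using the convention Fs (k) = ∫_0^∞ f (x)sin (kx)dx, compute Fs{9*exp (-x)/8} 9*k/ (8*(k^2 + 1))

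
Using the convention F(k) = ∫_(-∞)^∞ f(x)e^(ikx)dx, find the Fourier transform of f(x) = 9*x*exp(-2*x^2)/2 9*sqrt(2)*I*sqrt(pi)*k*exp(-k^2/8)/16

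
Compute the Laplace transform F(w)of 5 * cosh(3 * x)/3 5 * w/(3 * (w^2-9))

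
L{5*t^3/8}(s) 15/(4*s^4)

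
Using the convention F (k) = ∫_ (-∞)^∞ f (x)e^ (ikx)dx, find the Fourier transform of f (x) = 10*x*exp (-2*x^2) 5*sqrt (2)*I*sqrt (pi)*k*exp (-k^2/8)/4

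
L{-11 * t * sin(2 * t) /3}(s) -44 * s/(3 * (s^2+4) ^2) 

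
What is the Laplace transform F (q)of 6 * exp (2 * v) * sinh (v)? 6/ ( (q - 2)^2 - 1)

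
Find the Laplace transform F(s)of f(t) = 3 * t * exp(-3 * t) 3/(s + 3)^2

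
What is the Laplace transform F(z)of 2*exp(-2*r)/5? 2/(5*(z+2))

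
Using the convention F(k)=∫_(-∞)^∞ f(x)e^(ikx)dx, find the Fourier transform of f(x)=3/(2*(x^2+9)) pi*exp(-3*Abs(k))/2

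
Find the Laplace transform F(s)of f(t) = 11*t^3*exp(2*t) 66/(s - 2)^4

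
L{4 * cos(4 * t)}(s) 4 * s/(s^2+16)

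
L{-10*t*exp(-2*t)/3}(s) -10/(3*(s + 2)^2)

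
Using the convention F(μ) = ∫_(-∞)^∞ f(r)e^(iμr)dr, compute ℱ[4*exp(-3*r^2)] 4*sqrt(3)*sqrt(pi)*exp(-μ^2/12)/3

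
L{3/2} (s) 3/ (2 * s)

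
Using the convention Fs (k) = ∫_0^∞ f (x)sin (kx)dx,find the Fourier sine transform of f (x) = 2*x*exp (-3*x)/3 4*k/ (k^2 + 9)^2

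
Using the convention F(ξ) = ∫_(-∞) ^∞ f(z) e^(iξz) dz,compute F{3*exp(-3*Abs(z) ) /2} 9/(ξ^2 + 9) 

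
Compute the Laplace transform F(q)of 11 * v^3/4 33/(2 * q^4)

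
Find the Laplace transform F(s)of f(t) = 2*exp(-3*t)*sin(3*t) 6/((s + 3)^2 + 9)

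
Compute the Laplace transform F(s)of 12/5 12/(5 * s)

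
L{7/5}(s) 7/(5*s)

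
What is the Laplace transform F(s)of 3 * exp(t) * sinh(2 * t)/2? 3/((s - 1)^2 - 4)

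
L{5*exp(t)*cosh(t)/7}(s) 5*(s - 1)/(7*s*(s - 2))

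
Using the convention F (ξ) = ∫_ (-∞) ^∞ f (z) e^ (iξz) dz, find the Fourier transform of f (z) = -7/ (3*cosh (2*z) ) -7*pi/ (6*cosh (pi*ξ/4) ) 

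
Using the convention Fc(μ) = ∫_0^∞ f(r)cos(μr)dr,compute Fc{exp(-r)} 1/(μ^2 + 1)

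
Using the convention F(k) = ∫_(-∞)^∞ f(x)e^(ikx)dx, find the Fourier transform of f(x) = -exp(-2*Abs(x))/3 -4/(3*k^2+12)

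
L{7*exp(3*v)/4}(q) 7/(4*(q - 3))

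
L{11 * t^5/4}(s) 330/s^6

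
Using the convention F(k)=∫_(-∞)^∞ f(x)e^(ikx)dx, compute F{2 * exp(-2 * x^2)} sqrt(2) * sqrt(pi) * exp(-k^2/8)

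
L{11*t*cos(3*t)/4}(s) 11*(s^2 - 9)/(4*(s^2+9)^2)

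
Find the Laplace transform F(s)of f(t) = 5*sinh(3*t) 15/(s^2 - 9)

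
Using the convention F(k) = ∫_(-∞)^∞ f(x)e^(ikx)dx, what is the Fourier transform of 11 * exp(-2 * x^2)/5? 11 * sqrt(2) * sqrt(pi) * exp(-k^2/8)/10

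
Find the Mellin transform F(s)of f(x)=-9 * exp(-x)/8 -9 * gamma(s)/8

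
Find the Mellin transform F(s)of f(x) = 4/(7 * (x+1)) 4 * pi * csc(pi * s)/7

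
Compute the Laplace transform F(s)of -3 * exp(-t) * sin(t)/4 -3/(4 * (s + 1)^2 + 4)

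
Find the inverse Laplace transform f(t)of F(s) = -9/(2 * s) -9/2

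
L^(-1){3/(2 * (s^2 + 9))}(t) sin(3 * t)/2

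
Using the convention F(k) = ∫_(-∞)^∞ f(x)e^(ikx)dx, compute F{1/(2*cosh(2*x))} pi/(4*cosh(pi*k/4))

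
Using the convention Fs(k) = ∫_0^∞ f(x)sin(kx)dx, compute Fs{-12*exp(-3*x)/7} -12*k/(7*k^2 + 63)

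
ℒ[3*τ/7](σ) 3/(7*σ^2)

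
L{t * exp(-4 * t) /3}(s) 1/(3 * (s + 4) ^2) 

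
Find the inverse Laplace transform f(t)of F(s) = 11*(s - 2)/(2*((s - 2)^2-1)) 11*exp(2*t)*cosh(t)/2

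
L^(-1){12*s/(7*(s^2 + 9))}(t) 12*cos(3*t)/7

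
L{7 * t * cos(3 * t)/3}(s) 7 * (s^2 - 9)/(3 * (s^2+9)^2)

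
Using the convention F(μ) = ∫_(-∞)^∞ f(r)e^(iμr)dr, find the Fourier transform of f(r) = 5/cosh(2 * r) 5 * pi/(2 * cosh(pi * μ/4))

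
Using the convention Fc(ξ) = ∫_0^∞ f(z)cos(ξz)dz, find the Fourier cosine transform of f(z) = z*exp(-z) (1 - ξ^2)/(ξ^2 + 1)^2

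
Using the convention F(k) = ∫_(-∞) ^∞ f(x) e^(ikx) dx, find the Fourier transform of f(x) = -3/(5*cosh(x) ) -3*pi/(5*cosh(pi*k/2) ) 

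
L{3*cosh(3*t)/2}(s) 3*s/(2*(s^2-9))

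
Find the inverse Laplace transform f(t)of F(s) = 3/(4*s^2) 3*t/4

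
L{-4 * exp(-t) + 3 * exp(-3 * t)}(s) 3/(s + 3) - 4/(s + 1)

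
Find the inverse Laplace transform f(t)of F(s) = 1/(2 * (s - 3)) exp(3 * t)/2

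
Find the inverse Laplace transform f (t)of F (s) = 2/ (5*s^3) t^2/5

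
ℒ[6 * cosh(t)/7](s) 6 * s/(7 * (s^2-1))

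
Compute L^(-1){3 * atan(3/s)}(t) 3 * sin(3 * t)/t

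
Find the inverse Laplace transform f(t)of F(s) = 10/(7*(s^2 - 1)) 10*sinh(t)/7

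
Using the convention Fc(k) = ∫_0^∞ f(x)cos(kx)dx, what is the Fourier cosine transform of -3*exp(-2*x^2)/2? -3*sqrt(2)*sqrt(pi)*exp(-k^2/8)/8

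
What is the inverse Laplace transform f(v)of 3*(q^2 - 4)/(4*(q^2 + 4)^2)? 3*v*cos(2*v)/4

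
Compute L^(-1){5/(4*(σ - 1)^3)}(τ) 5*τ^2*exp(τ)/8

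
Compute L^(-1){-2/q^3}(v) -v^2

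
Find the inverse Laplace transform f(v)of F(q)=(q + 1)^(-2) v * exp(-v)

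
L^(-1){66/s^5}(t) 11*t^4/4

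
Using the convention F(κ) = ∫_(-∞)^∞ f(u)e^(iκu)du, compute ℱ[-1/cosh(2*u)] -pi/(2*cosh(pi*κ/4))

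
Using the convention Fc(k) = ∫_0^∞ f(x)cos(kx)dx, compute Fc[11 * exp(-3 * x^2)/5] 11 * sqrt(3) * sqrt(pi) * exp(-k^2/12)/30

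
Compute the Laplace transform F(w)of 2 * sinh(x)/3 2/(3 * (w^2 - 1))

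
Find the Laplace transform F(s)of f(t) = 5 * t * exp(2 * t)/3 5/(3 * (s - 2)^2)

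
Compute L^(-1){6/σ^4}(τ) τ^3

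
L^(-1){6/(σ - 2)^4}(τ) τ^3 * exp(2 * τ)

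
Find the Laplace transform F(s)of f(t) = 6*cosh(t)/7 6*s/(7*(s^2 - 1))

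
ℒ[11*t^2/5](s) 22/(5*s^3)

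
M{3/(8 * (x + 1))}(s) 3 * pi * csc(pi * s)/8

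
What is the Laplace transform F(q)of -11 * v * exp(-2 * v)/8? -11/(8 * (q+2)^2)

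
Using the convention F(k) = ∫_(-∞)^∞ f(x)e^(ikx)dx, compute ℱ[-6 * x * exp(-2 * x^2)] -3 * sqrt(2) * I * sqrt(pi) * k * exp(-k^2/8)/4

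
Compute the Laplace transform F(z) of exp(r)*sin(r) 1/((z - 1) ^2 + 1) 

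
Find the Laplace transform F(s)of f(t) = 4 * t 4/s^2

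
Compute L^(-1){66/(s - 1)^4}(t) 11*t^3*exp(t)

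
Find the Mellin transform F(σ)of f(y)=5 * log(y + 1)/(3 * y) -5 * pi * csc(pi * σ)/(3 * σ - 3)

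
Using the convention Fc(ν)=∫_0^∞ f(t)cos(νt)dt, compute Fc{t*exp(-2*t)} (4 - ν^2)/(ν^2 + 4)^2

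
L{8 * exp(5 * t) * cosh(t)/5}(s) 8 * (s - 5)/(5 * ((s - 5)^2 - 1))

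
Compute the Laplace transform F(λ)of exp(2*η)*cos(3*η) (λ - 2)/((λ - 2)^2 + 9)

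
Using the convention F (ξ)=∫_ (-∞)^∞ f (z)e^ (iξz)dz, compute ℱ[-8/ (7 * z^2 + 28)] -4 * pi * exp (-2 * Abs (ξ))/7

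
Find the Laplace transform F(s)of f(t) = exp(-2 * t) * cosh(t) (s + 2)/((s + 2)^2 - 1)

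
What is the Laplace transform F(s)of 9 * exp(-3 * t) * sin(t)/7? 9/(7 * ((s+3)^2+1))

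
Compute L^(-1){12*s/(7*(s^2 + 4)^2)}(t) 3*t*sin(2*t)/7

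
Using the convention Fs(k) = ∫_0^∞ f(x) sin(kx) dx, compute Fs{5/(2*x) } 5*pi/4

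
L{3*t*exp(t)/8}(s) 3/(8*(s - 1)^2)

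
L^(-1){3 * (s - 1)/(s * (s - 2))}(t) 3 * exp(t) * cosh(t)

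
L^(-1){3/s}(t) 3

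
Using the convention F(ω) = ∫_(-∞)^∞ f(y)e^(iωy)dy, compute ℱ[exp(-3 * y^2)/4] sqrt(3) * sqrt(pi) * exp(-ω^2/12)/12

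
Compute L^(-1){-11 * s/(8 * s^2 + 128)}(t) -11 * cos(4 * t)/8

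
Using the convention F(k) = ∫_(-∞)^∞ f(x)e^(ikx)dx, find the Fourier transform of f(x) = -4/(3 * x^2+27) -4 * pi * exp(-3 * Abs(k))/9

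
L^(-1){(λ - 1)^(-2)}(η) η*exp(η)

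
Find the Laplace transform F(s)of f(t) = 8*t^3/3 16/s^4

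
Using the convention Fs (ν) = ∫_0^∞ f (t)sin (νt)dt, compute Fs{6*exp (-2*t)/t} 6*atan (ν/2)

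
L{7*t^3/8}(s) 21/(4*s^4)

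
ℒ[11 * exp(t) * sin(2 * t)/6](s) 11/(3 * ((s - 1)^2 + 4))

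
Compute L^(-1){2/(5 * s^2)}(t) 2 * t/5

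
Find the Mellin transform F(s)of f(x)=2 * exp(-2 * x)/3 2^(1 - s) * gamma(s)/3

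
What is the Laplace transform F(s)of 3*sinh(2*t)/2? 3/(s^2 - 4)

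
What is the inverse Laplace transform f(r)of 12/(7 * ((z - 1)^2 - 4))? 6 * exp(r) * sinh(2 * r)/7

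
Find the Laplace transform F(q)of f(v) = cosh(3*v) q/(q^2 - 9)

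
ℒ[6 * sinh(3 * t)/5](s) 18/(5 * (s^2 - 9))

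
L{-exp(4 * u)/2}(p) -1/(2 * p - 8)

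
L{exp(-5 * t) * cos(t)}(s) (s + 5)/((s + 5)^2 + 1)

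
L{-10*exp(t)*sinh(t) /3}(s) -10/(3*s*(s - 2) ) 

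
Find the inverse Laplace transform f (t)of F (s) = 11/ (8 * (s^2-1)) 11 * sinh (t)/8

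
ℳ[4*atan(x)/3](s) -2*pi*sec(pi*s/2)/(3*s)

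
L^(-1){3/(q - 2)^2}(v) 3 * v * exp(2 * v)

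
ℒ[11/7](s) 11/(7*s)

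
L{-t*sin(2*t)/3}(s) -4*s/(3*(s^2 + 4)^2)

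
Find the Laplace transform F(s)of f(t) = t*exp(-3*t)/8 1/(8*(s + 3)^2)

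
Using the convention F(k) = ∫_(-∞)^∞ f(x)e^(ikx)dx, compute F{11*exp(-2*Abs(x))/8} 11/(2*(k^2 + 4))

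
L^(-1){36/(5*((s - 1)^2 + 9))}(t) 12*exp(t)*sin(3*t)/5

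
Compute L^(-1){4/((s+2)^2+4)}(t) 2 * exp(-2 * t) * sin(2 * t)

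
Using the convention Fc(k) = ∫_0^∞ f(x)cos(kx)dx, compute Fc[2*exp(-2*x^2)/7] sqrt(2)*sqrt(pi)*exp(-k^2/8)/14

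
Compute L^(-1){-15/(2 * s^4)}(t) -5 * t^3/4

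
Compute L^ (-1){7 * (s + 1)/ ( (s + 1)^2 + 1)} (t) 7 * exp (-t) * cos (t)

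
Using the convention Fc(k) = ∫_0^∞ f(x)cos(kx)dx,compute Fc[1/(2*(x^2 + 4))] pi*exp(-2*k)/8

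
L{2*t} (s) 2/s^2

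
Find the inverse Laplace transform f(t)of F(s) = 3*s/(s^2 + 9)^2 t*sin(3*t)/2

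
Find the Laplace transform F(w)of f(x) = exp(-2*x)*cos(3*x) (w + 2)/((w + 2)^2 + 9)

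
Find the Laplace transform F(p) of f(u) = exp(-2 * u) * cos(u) (p+2) /((p+2) ^2+1) 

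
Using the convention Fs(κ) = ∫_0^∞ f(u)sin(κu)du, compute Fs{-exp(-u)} -κ/(κ^2 + 1)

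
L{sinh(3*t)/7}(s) 3/(7*(s^2 - 9))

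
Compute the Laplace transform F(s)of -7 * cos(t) -7 * s/(s^2 + 1)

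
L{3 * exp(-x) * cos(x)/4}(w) 3 * (w + 1)/(4 * ((w + 1)^2 + 1))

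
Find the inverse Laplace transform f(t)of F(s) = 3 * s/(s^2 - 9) 3 * cosh(3 * t)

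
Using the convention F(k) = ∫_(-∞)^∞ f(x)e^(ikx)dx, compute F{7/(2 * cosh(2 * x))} 7 * pi/(4 * cosh(pi * k/4))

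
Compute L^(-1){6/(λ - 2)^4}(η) η^3 * exp(2 * η)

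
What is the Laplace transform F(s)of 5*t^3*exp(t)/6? 5/(s - 1)^4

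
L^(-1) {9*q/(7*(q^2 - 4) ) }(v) 9*cosh(2*v) /7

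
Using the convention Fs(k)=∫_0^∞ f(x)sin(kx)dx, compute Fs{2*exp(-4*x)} 2*k/(k^2 + 16)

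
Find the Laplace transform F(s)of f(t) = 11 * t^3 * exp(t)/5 66/(5 * (s - 1)^4)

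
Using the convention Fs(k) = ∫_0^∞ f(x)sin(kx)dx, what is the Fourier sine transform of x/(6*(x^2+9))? pi*exp(-3*k)/12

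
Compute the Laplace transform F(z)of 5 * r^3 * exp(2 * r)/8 15/(4 * (z - 2)^4)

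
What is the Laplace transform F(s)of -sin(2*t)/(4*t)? -atan(2/s)/4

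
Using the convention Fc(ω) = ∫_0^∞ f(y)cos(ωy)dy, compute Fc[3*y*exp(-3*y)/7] 3*(9 - ω^2)/(7*(ω^2 + 9)^2)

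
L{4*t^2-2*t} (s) 8/s^3-2/s^2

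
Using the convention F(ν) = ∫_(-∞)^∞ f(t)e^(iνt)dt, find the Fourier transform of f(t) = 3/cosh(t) 3*pi/cosh(pi*ν/2)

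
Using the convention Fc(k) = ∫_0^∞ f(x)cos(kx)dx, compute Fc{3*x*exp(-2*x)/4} 3*(4 - k^2)/(4*(k^2 + 4)^2)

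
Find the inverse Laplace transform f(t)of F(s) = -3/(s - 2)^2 -3*t*exp(2*t)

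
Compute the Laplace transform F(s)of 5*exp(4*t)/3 5/(3*(s - 4))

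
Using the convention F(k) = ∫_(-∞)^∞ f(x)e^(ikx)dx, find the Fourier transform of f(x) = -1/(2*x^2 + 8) -pi*exp(-2*Abs(k))/4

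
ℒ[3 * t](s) 3/s^2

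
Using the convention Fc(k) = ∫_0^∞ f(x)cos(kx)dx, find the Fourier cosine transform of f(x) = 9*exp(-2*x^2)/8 9*sqrt(2)*sqrt(pi)*exp(-k^2/8)/32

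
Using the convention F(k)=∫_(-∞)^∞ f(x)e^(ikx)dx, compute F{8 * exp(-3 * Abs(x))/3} 16/(k^2 + 9)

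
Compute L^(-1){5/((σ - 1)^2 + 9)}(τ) 5*exp(τ)*sin(3*τ)/3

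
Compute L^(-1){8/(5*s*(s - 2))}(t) 8*exp(t)*sinh(t)/5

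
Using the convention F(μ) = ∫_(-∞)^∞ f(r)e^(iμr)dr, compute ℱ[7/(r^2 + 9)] 7*pi*exp(-3*Abs(μ))/3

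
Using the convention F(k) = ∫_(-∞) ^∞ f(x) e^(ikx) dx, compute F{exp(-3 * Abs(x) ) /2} 3/(k^2+9) 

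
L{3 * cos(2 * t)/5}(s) 3 * s/(5 * (s^2 + 4))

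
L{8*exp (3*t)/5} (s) 8/ (5*(s - 3))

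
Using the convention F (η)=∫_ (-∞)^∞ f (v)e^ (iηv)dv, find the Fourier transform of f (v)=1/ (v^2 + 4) pi*exp (-2*Abs (η))/2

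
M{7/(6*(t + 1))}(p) 7*pi*csc(pi*p)/6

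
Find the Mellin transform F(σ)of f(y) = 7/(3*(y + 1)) 7*pi*csc(pi*σ)/3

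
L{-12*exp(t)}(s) -12/(s - 1)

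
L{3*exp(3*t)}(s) 3/(s - 3)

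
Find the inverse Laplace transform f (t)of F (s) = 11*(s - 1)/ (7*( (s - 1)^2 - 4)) 11*exp (t)*cosh (2*t)/7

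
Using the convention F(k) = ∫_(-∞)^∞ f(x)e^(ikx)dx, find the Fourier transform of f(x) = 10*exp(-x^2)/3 10*sqrt(pi)*exp(-k^2/4)/3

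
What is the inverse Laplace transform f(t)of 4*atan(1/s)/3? 4*sin(t)/(3*t)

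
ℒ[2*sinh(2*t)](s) 4/(s^2-4)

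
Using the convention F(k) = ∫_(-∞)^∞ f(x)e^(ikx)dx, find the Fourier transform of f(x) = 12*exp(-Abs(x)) 24/(k^2 + 1)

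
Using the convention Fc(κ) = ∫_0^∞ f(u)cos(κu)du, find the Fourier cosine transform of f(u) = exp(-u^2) sqrt(pi)*exp(-κ^2/4)/2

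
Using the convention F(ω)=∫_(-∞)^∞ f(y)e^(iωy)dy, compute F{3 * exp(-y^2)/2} 3 * sqrt(pi) * exp(-ω^2/4)/2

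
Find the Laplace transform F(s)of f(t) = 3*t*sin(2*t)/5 12*s/(5*(s^2 + 4)^2)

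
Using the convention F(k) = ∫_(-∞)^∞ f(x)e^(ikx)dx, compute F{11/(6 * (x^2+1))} 11 * pi * exp(-Abs(k))/6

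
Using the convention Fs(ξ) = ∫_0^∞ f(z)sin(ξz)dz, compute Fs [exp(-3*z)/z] atan(ξ/3)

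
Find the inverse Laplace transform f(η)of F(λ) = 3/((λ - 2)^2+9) exp(2 * η) * sin(3 * η)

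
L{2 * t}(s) 2/s^2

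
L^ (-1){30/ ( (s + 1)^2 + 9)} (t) 10*exp (-t)*sin (3*t)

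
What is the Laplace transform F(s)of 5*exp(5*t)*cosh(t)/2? 5*(s - 5)/(2*((s - 5)^2 - 1))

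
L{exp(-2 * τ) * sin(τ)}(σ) 1/((σ + 2)^2 + 1)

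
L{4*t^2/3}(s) 8/(3*s^3) 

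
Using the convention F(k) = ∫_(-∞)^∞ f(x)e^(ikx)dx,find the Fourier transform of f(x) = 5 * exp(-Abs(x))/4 5/(2 * (k^2 + 1))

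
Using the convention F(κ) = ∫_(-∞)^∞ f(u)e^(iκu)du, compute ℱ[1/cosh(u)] pi/cosh(pi * κ/2)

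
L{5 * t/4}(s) 5/(4 * s^2)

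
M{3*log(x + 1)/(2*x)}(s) -3*pi*csc(pi*s)/(2*s - 2)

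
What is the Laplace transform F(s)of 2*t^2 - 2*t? 4/s^3 - 2/s^2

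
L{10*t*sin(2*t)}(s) 40*s/(s^2 + 4)^2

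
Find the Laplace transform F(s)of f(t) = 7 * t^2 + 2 14/s^3 + 2/s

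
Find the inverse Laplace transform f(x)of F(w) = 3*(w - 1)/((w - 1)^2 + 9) 3*exp(x)*cos(3*x)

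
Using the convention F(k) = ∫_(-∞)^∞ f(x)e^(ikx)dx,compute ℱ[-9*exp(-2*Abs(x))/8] -9/(2*k^2 + 8)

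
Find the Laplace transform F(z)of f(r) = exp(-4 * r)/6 1/(6 * (z + 4))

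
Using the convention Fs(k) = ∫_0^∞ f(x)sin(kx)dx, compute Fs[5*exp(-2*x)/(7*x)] 5*atan(k/2)/7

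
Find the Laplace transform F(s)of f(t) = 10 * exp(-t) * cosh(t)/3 10 * (s + 1)/(3 * s * (s + 2))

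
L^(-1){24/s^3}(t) 12*t^2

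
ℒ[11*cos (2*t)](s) 11*s/ (s^2 + 4)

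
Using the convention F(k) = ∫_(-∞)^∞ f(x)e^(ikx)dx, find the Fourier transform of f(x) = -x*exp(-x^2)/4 -I*sqrt(pi)*k*exp(-k^2/4)/8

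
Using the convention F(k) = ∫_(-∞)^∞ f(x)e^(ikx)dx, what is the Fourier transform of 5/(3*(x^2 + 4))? 5*pi*exp(-2*Abs(k))/6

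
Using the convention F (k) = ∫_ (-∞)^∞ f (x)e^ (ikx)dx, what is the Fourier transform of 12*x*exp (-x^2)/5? 6*I*sqrt (pi)*k*exp (-k^2/4)/5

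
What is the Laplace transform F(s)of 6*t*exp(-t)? 6/(s+1)^2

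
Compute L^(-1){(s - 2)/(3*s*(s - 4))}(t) exp(2*t)*cosh(2*t)/3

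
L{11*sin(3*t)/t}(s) 11*atan(3/s)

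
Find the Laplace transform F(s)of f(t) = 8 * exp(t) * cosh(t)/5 8 * (s - 1)/(5 * s * (s - 2))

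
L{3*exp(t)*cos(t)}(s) 3*(s - 1)/((s - 1)^2 + 1)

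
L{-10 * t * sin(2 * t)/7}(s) -40 * s/(7 * (s^2 + 4)^2)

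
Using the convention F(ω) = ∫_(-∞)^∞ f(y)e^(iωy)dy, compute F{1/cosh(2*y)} pi/(2*cosh(pi*ω/4))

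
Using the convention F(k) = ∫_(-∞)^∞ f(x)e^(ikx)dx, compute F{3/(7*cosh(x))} 3*pi/(7*cosh(pi*k/2))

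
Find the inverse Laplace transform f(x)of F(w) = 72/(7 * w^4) 12 * x^3/7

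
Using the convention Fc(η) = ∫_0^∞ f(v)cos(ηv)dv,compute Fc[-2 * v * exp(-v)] 2 * (η^2 - 1)/(η^2 + 1)^2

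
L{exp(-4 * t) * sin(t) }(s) 1/((s + 4) ^2 + 1) 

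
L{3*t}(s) 3/s^2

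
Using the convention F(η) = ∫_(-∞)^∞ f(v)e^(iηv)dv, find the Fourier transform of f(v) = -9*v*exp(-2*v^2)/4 -9*sqrt(2)*I*sqrt(pi)*η*exp(-η^2/8)/32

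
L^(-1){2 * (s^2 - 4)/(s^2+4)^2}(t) 2 * t * cos(2 * t)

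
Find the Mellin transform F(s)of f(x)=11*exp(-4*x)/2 11*gamma(s)/(2*2^(2*s))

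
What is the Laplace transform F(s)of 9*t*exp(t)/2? 9/(2*(s - 1)^2)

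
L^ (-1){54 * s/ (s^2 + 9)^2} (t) 9 * t * sin (3 * t)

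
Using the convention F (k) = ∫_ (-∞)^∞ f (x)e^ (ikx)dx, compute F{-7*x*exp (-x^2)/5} -7*I*sqrt (pi)*k*exp (-k^2/4)/10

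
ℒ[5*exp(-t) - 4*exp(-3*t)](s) 5/(s+1) - 4/(s+3)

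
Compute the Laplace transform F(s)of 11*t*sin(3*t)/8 33*s/(4*(s^2 + 9)^2)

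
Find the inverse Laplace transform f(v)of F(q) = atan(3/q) sin(3 * v)/v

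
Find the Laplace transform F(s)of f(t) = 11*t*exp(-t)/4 11/(4*(s + 1)^2)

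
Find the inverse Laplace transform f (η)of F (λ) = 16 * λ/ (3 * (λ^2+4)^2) 4 * η * sin (2 * η)/3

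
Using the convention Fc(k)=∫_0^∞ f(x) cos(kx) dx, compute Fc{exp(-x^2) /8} sqrt(pi)*exp(-k^2/4) /16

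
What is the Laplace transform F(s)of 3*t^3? 18/s^4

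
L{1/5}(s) 1/(5*s)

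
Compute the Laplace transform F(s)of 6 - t 6/s - 1/s^2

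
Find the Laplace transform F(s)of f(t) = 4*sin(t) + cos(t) s/(s^2 + 1) + 4/(s^2 + 1)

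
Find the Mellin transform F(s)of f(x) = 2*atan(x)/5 -pi*sec(pi*s/2)/(5*s)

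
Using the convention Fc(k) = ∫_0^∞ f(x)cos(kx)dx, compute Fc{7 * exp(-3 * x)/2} 21/(2 * (k^2 + 9))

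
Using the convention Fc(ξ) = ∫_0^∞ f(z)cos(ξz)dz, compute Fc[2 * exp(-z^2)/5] sqrt(pi) * exp(-ξ^2/4)/5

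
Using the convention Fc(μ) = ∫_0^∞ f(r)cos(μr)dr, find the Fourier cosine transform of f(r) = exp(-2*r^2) sqrt(2)*sqrt(pi)*exp(-μ^2/8)/4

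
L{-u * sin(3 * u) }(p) -6 * p/(p^2 + 9) ^2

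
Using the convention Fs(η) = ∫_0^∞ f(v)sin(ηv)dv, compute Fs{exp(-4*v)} η/(η^2+16)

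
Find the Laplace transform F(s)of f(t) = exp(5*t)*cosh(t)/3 (s - 5)/(3*((s - 5)^2 - 1))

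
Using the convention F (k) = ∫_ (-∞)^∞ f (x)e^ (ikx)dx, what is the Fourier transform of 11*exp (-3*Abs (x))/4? 33/ (2*(k^2 + 9))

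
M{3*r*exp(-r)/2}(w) 3*gamma(w + 1)/2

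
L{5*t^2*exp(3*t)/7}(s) 10/(7*(s - 3)^3)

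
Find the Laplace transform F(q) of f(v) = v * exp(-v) (q+1) ^(-2) 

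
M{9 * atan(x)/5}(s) -9 * pi * sec(pi * s/2)/(10 * s)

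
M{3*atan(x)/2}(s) -3*pi*sec(pi*s/2)/(4*s)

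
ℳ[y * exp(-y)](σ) gamma(σ + 1)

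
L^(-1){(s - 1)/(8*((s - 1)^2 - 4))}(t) exp(t)*cosh(2*t)/8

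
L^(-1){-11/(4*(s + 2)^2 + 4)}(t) -11*exp(-2*t)*sin(t)/4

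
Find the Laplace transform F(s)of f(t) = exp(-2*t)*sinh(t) 1/((s + 2)^2 - 1)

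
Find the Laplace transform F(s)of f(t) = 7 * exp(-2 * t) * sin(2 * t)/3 14/(3 * ((s + 2)^2 + 4))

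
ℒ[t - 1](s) s^ (-2) - 1/s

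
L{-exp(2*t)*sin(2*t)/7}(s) -2/(7*(s - 2)^2 + 28)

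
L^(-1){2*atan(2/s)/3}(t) 2*sin(2*t)/(3*t)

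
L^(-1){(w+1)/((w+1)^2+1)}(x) exp(-x)*cos(x)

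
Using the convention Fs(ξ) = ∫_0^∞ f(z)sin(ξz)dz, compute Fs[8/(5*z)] 4*pi/5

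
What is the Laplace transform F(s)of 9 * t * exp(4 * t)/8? 9/(8 * (s - 4)^2)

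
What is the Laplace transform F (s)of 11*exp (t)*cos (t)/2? 11*(s - 1)/ (2*( (s - 1)^2 + 1))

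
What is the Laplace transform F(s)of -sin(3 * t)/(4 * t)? -atan(3/s)/4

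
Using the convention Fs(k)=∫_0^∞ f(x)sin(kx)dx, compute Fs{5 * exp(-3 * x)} 5 * k/(k^2 + 9)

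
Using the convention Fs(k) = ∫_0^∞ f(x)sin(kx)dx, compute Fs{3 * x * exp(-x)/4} 3 * k/(2 * (k^2 + 1)^2)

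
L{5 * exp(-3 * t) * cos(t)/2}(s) 5 * (s+3)/(2 * ((s+3)^2+1))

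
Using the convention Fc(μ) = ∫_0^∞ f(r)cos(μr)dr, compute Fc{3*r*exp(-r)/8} 3*(1 - μ^2)/(8*(μ^2+1)^2)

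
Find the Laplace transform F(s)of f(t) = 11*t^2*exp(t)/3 22/(3*(s - 1)^3)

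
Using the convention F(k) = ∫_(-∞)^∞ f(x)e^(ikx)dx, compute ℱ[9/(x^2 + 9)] 3 * pi * exp(-3 * Abs(k))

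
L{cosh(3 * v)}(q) q/(q^2 - 9)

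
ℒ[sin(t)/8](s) 1/(8 * (s^2 + 1))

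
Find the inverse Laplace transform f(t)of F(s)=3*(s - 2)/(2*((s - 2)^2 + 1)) 3*exp(2*t)*cos(t)/2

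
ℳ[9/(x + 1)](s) 9*pi*csc(pi*s)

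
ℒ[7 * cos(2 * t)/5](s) 7 * s/(5 * (s^2+4))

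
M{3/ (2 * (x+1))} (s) 3 * pi * csc (pi * s)/2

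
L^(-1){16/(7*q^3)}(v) 8*v^2/7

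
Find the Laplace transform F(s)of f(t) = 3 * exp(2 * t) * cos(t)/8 3 * (s - 2)/(8 * ((s - 2)^2 + 1))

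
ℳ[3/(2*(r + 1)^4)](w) gamma(w)*gamma(4 - w)/4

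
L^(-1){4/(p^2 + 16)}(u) sin(4 * u)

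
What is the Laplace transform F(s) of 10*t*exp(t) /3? 10/(3*(s - 1) ^2) 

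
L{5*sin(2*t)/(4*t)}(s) 5*atan(2/s)/4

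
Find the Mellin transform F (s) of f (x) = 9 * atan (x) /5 -9 * pi * sec (pi * s/2) / (10 * s) 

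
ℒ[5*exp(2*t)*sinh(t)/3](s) 5/(3*((s - 2)^2 - 1))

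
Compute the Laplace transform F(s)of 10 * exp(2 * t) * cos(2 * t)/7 10 * (s - 2)/(7 * ((s - 2)^2 + 4))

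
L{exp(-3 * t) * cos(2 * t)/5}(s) (s+3)/(5 * ((s+3)^2+4))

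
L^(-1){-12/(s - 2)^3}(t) -6*t^2*exp(2*t)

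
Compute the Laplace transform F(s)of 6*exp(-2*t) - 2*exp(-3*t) 6/(s+2) - 2/(s+3)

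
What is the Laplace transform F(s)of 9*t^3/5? 54/(5*s^4)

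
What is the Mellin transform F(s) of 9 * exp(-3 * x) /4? 3^(2 - s) * gamma(s) /4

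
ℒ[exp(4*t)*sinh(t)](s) 1/((s - 4)^2 - 1)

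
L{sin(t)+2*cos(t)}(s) 2*s/(s^2+1)+1/(s^2+1)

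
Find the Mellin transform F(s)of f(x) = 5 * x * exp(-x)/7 5 * gamma(s + 1)/7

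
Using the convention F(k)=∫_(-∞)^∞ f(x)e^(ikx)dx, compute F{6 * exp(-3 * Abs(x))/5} 36/(5 * (k^2 + 9))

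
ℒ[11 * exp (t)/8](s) 11/ (8 * (s - 1))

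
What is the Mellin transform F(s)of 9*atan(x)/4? -9*pi*sec(pi*s/2)/(8*s)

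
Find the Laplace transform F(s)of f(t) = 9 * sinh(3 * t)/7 27/(7 * (s^2 - 9))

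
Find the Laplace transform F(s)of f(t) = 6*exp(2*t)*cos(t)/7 6*(s - 2)/(7*((s - 2)^2 + 1))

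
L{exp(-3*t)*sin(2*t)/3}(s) 2/(3*((s + 3)^2 + 4))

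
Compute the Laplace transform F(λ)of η λ^(-2)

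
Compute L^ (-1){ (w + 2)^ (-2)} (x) x*exp (-2*x)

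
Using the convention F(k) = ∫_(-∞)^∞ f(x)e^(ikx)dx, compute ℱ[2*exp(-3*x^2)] 2*sqrt(3)*sqrt(pi)*exp(-k^2/12)/3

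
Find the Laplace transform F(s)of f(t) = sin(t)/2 1/(2 * (s^2+1))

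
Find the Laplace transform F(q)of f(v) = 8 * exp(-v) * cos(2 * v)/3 8 * (q + 1)/(3 * ((q + 1)^2 + 4))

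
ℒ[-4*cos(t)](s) -4*s/(s^2+1)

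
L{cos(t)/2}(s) s/(2*(s^2 + 1))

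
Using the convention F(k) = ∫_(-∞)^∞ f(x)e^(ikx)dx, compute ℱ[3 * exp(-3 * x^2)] sqrt(3) * sqrt(pi) * exp(-k^2/12)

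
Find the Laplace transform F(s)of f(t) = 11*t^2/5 22/(5*s^3)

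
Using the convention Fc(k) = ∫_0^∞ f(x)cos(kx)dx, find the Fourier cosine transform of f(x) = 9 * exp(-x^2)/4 9 * sqrt(pi) * exp(-k^2/4)/8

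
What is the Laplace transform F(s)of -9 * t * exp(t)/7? -9/(7 * (s - 1)^2)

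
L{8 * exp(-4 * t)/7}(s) 8/(7 * (s + 4))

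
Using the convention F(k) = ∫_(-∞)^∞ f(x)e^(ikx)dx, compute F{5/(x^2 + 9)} 5*pi*exp(-3*Abs(k))/3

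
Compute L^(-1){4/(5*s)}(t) 4/5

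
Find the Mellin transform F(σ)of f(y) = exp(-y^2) gamma(σ/2)/2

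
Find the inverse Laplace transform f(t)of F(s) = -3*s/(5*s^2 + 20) -3*cos(2*t)/5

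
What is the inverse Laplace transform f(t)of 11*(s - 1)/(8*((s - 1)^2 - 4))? 11*exp(t)*cosh(2*t)/8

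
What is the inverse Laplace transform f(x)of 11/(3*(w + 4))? 11*exp(-4*x)/3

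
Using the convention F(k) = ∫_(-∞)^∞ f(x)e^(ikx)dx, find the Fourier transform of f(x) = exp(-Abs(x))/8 1/(4*(k^2 + 1))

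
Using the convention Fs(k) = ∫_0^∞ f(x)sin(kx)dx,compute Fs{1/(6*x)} pi/12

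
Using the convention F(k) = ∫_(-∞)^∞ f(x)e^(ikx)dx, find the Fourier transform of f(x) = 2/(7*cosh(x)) 2*pi/(7*cosh(pi*k/2))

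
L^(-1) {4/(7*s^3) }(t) 2*t^2/7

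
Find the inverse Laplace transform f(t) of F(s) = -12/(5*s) -12/5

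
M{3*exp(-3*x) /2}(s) 3^(1 - s)*gamma(s) /2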